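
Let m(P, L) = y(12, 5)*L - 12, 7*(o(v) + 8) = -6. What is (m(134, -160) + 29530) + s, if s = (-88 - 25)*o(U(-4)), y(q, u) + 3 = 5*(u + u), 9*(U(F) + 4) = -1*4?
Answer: 160992/7 ≈ 22999.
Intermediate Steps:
U(F) = -40/9 (U(F) = -4 + (-1*4)/9 = -4 + (⅑)*(-4) = -4 - 4/9 = -40/9)
o(v) = -62/7 (o(v) = -8 + (⅐)*(-6) = -8 - 6/7 = -62/7)
y(q, u) = -3 + 10*u (y(q, u) = -3 + 5*(u + u) = -3 + 5*(2*u) = -3 + 10*u)
s = 7006/7 (s = (-88 - 25)*(-62/7) = -113*(-62/7) = 7006/7 ≈ 1000.9)
m(P, L) = -12 + 47*L (m(P, L) = (-3 + 10*5)*L - 12 = (-3 + 50)*L - 12 = 47*L - 12 = -12 + 47*L)
(m(134, -160) + 29530) + s = ((-12 + 47*(-160)) + 29530) + 7006/7 = ((-12 - 7520) + 29530) + 7006/7 = (-7532 + 29530) + 7006/7 = 21998 + 7006/7 = 160992/7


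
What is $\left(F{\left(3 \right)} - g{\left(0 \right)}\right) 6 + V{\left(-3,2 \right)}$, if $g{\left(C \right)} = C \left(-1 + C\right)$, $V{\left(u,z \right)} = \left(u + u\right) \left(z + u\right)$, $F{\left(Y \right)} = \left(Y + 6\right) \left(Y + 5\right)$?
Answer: $438$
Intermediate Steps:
$F{\left(Y \right)} = \left(5 + Y\right) \left(6 + Y\right)$ ($F{\left(Y \right)} = \left(6 + Y\right) \left(5 + Y\right) = \left(5 + Y\right) \left(6 + Y\right)$)
$V{\left(u,z \right)} = 2 u \left(u + z\right)$
$\left(F{\left(3 \right)} - g{\left(0 \right)}\right) 6 + V{\left(-3,2 \right)} = \left(\left(30 + 3^{2} + 11 \cdot 3\right) - 0 \left(-1 + 0\right)\right) 6 + 2 \left(-3\right) \left(-3 + 2\right) = \left(\left(30 + 9 + 33\right) - 0 \left(-1\right)\right) 6 + 2 \left(-3\right) \left(-1\right) = \left(72 - 0\right) 6 + 6 = \left(72 + 0\right) 6 + 6 = 72 \cdot 6 + 6 = 432 + 6 = 438$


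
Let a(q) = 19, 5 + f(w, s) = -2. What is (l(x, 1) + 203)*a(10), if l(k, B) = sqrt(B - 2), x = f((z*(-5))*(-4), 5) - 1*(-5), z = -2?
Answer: 3857 + 19*I ≈ 3857.0 + 19.0*I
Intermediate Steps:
f(w, s) = -7 (f(w, s) = -5 - 2 = -7)
x = -2 (x = -7 - 1*(-5) = -7 + 5 = -2)
l(k, B) = sqrt(-2 + B)
(l(x, 1) + 203)*a(10) = (sqrt(-2 + 1) + 203)*19 = (sqrt(-1) + 203)*19 = (I + 203)*19 = (203 + I)*19 = 3857 + 19*I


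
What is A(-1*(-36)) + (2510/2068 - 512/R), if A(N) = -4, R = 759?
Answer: -22447/6486 ≈ -3.4608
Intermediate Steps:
A(-1*(-36)) + (2510/2068 - 512/R) = -4 + (2510/2068 - 512/759) = -4 + (2510*(1/2068) - 512*1/759) = -4 + (1255/1034 - 512/759) = -4 + 3497/6486 = -22447/6486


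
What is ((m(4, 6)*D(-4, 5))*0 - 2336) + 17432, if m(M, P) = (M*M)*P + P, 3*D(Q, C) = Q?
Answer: 15096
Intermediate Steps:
D(Q, C) = Q/3
m(M, P) = P + P*M² (m(M, P) = M²*P + P = P*M² + P = P + P*M²)
((m(4, 6)*D(-4, 5))*0 - 2336) + 17432 = (((6*(1 + 4²))*((⅓)*(-4)))*0 - 2336) + 17432 = (((6*(1 + 16))*(-4/3))*0 - 2336) + 17432 = (((6*17)*(-4/3))*0 - 2336) + 17432 = ((102*(-4/3))*0 - 2336) + 17432 = (-136*0 - 2336) + 17432 = (0 - 2336) + 17432 = -2336 + 17432 = 15096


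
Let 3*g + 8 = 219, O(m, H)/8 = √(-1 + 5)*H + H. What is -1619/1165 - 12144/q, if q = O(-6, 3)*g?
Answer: -931099/245815 ≈ -3.7878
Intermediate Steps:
O(m, H) = 24*H (O(m, H) = 8*(√(-1 + 5)*H + H) = 8*(√4*H + H) = 8*(2*H + H) = 8*(3*H) = 24*H)
g = 211/3 (g = -8/3 + (⅓)*219 = -8/3 + 73 = 211/3 ≈ 70.333)
q = 5064 (q = (24*3)*(211/3) = 72*(211/3) = 5064)
-1619/1165 - 12144/q = -1619/1165 - 12144/5064 = -1619*1/1165 - 12144*1/5064 = -1619/1165 - 506/211 = -931099/245815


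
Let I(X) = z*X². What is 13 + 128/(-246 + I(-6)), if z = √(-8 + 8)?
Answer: 1535/123 ≈ 12.480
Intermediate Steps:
z = 0 (z = √0 = 0)
I(X) = 0 (I(X) = 0*X² = 0)
13 + 128/(-246 + I(-6)) = 13 + 128/(-246 + 0) = 13 + 128/(-246) = 13 - 1/246*128 = 13 - 64/123 = 1535/123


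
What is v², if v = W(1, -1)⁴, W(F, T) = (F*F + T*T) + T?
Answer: 1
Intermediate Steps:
W(F, T) = T + F² + T² (W(F, T) = (F² + T²) + T = T + F² + T²)
v = 1 (v = (-1 + 1² + (-1)²)⁴ = (-1 + 1 + 1)⁴ = 1⁴ = 1)
v² = 1² = 1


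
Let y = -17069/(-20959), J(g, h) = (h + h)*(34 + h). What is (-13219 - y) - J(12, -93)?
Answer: -507078156/20959 ≈ -24194.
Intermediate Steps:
J(g, h) = 2*h*(34 + h) (J(g, h) = (2*h)*(34 + h) = 2*h*(34 + h))
y = 17069/20959 (y = -17069*(-1/20959) = 17069/20959 ≈ 0.81440)
(-13219 - y) - J(12, -93) = (-13219 - 1*17069/20959) - 2*(-93)*(34 - 93) = (-13219 - 17069/20959) - 2*(-93)*(-59) = -277074090/20959 - 1*10974 = -277074090/20959 - 10974 = -507078156/20959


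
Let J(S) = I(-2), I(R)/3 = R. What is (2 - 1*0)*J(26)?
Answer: -12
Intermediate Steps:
I(R) = 3*R
J(S) = -6 (J(S) = 3*(-2) = -6)
(2 - 1*0)*J(26) = (2 - 1*0)*(-6) = (2 + 0)*(-6) = 2*(-6) = -12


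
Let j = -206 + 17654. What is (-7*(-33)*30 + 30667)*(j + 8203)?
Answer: 964400647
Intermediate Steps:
j = 17448
(-7*(-33)*30 + 30667)*(j + 8203) = (-7*(-33)*30 + 30667)*(17448 + 8203) = (231*30 + 30667)*25651 = (6930 + 30667)*25651 = 37597*25651 = 964400647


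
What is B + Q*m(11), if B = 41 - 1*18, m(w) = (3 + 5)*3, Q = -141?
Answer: -3361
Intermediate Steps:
m(w) = 24 (m(w) = 8*3 = 24)
B = 23 (B = 41 - 18 = 23)
B + Q*m(11) = 23 - 141*24 = 23 - 3384 = -3361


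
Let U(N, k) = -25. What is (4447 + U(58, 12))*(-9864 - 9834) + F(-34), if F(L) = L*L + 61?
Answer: -87103339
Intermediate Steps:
F(L) = 61 + L² (F(L) = L² + 61 = 61 + L²)
(4447 + U(58, 12))*(-9864 - 9834) + F(-34) = (4447 - 25)*(-9864 - 9834) + (61 + (-34)²) = 4422*(-19698) + (61 + 1156) = -87104556 + 1217 = -87103339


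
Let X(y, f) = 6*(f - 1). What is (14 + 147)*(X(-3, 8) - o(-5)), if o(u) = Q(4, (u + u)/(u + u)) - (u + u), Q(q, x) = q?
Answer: 4508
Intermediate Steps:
o(u) = 4 - 2*u (o(u) = 4 - (u + u) = 4 - 2*u)
X(y, f) = -6 + 6*f (X(y, f) = 6*(-1 + f) = -6 + 6*f)
(14 + 147)*(X(-3, 8) - o(-5)) = (14 + 147)*((-6 + 6*8) - (4 - 2*(-5))) = 161*((-6 + 48) - (4 + 10)) = 161*(42 - 1*14) = 161*(42 - 14) = 161*28 = 4508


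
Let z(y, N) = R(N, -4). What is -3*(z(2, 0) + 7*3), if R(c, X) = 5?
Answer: -78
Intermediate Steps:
z(y, N) = 5
-3*(z(2, 0) + 7*3) = -3*(5 + 7*3) = -3*(5 + 21) = -3*26 = -78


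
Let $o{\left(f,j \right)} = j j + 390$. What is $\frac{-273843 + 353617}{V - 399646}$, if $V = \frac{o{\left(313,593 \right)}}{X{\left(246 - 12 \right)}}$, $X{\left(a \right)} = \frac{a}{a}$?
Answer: $- \frac{79774}{47607} \approx -1.6757$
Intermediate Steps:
$o{\left(f,j \right)} = 390 + j^{2}$ ($o{\left(f,j \right)} = j^{2} + 390 = 390 + j^{2}$)
$X{\left(a \right)} = 1$
$V = 352039$ ($V = \frac{390 + 593^{2}}{1} = \left(390 + 351649\right) 1 = 352039 \cdot 1 = 352039$)
$\frac{-273843 + 353617}{V - 399646} = \frac{-273843 + 353617}{352039 - 399646} = \frac{79774}{-47607} = 79774 \left(- \frac{1}{47607}\right) = - \frac{79774}{47607}$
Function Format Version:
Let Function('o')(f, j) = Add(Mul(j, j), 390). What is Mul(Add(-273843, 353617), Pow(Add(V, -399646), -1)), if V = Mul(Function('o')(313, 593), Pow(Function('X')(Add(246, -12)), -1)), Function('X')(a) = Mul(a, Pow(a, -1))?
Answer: Rational(-79774, 47607) ≈ -1.6757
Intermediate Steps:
Function('o')(f, j) = Add(390, Pow(j, 2)) (Function('o')(f, j) = Add(Pow(j, 2), 390) = Add(390, Pow(j, 2)))
Function('X')(a) = 1
V = 352039 (V = Mul(Add(390, Pow(593, 2)), Pow(1, -1)) = Mul(Add(390, 351649), 1) = Mul(352039, 1) = 352039)
Mul(Add(-273843, 353617), Pow(Add(V, -399646), -1)) = Mul(Add(-273843, 353617), Pow(Add(352039, -399646), -1)) = Mul(79774, Pow(-47607, -1)) = Mul(79774, Rational(-1, 47607)) = Rational(-79774, 47607)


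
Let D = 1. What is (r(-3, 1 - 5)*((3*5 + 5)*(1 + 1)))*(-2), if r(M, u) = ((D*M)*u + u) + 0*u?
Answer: -640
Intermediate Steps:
r(M, u) = u + M*u (r(M, u) = ((1*M)*u + u) + 0*u = (M*u + u) + 0 = (u + M*u) + 0 = u + M*u)
(r(-3, 1 - 5)*((3*5 + 5)*(1 + 1)))*(-2) = (((1 - 5)*(1 - 3))*((3*5 + 5)*(1 + 1)))*(-2) = ((-4*(-2))*((15 + 5)*2))*(-2) = (8*(20*2))*(-2) = (8*40)*(-2) = 320*(-2) = -640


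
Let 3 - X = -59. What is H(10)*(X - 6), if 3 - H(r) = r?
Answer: -392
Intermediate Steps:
X = 62 (X = 3 - 1*(-59) = 3 + 59 = 62)
H(r) = 3 - r
H(10)*(X - 6) = (3 - 1*10)*(62 - 6) = (3 - 10)*56 = -7*56 = -392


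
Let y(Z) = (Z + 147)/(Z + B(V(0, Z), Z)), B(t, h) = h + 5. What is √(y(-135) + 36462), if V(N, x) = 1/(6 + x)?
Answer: 3*√284504530/265 ≈ 190.95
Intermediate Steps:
B(t, h) = 5 + h
y(Z) = (147 + Z)/(5 + 2*Z) (y(Z) = (Z + 147)/(Z + (5 + Z)) = (147 + Z)/(5 + 2*Z))
√(y(-135) + 36462) = √((147 - 135)/(5 + 2*(-135)) + 36462) = √(12/(5 - 270) + 36462) = √(12/(-265) + 36462) = √(-1/265*12 + 36462) = √(-12/265 + 36462) = √(9662418/265) = 3*√284504530/265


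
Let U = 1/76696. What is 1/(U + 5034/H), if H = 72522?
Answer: 927024552/64360031 ≈ 14.404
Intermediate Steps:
U = 1/76696 ≈ 1.3038e-5
1/(U + 5034/H) = 1/(1/76696 + 5034/72522) = 1/(1/76696 + 5034*(1/72522)) = 1/(1/76696 + 839/12087) = 1/(64360031/927024552) = 927024552/64360031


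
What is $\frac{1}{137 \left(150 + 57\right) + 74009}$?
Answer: $\frac{1}{102368} \approx 9.7687 \cdot 10^{-6}$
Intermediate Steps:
$\frac{1}{137 \left(150 + 57\right) + 74009} = \frac{1}{137 \cdot 207 + 74009} = \frac{1}{28359 + 74009} = \frac{1}{102368}$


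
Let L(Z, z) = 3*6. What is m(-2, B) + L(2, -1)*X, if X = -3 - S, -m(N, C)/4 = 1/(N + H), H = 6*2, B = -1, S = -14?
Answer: 988/5 ≈ 197.60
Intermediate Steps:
H = 12
L(Z, z) = 18
m(N, C) = -4/(12 + N) (m(N, C) = -4/(N + 12) = -4/(12 + N))
X = 11 (X = -3 - 1*(-14) = -3 + 14 = 11)
m(-2, B) + L(2, -1)*X = -4/(12 - 2) + 18*11 = -4/10 + 198 = -4*⅒ + 198 = -⅖ + 198 = 988/5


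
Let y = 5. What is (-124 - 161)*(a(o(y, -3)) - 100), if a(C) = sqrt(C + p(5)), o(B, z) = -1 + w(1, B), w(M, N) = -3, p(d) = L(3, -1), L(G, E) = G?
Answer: 28500 - 285*I ≈ 28500.0 - 285.0*I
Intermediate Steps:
p(d) = 3
o(B, z) = -4 (o(B, z) = -1 - 3 = -4)
a(C) = sqrt(3 + C) (a(C) = sqrt(C + 3) = sqrt(3 + C))
(-124 - 161)*(a(o(y, -3)) - 100) = (-124 - 161)*(sqrt(3 - 4) - 100) = -285*(sqrt(-1) - 100) = -285*(I - 100) = -285*(-100 + I) = 28500 - 285*I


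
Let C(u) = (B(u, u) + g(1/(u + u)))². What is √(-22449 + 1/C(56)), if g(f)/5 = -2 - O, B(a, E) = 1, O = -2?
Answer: 4*I*√1403 ≈ 149.83*I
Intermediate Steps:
g(f) = 0 (g(f) = 5*(-2 - 1*(-2)) = 5*(-2 + 2) = 5*0 = 0)
C(u) = 1 (C(u) = (1 + 0)² = 1² = 1)
√(-22449 + 1/C(56)) = √(-22449 + 1/1) = √(-22449 + 1) = √(-22448) = 4*I*√1403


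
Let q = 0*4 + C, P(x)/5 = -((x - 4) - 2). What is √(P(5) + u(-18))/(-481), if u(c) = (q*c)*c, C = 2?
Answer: -√653/481 ≈ -0.053127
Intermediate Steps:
P(x) = 30 - 5*x (P(x) = 5*(-((x - 4) - 2)) = 5*(-((-4 + x) - 2)) = 5*(-(-6 + x)) = 5*(6 - x) = 30 - 5*x)
q = 2 (q = 0*4 + 2 = 0 + 2 = 2)
u(c) = 2*c² (u(c) = (2*c)*c = 2*c²)
√(P(5) + u(-18))/(-481) = √((30 - 5*5) + 2*(-18)²)/(-481) = √((30 - 25) + 2*324)*(-1/481) = √(5 + 648)*(-1/481) = √653*(-1/481) = -√653/481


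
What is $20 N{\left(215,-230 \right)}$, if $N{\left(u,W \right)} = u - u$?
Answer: $0$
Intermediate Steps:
$N{\left(u,W \right)} = 0$
$20 N{\left(215,-230 \right)} = 20 \cdot 0 = 0$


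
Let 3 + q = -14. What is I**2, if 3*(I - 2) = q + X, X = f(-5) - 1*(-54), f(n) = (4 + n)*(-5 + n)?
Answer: 2809/9 ≈ 312.11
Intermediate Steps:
q = -17 (q = -3 - 14 = -17)
f(n) = (-5 + n)*(4 + n)
X = 64 (X = (-20 + (-5)**2 - 1*(-5)) - 1*(-54) = (-20 + 25 + 5) + 54 = 10 + 54 = 64)
I = 53/3 (I = 2 + (-17 + 64)/3 = 2 + (1/3)*47 = 2 + 47/3 = 53/3 ≈ 17.667)
I**2 = (53/3)**2 = 2809/9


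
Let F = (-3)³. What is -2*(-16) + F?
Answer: 5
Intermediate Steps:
F = -27
-2*(-16) + F = -2*(-16) - 27 = 32 - 27 = 5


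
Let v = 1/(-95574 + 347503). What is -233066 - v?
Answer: -58716084315/251929 ≈ -2.3307e+5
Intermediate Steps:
v = 1/251929 ≈ 3.9694e-6
-233066 - v = -233066 - 1*1/251929 = -233066 - 1/251929 = -58716084315/251929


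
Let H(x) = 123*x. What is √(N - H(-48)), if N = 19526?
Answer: √25430 ≈ 159.47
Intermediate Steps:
√(N - H(-48)) = √(19526 - 123*(-48)) = √(19526 - 1*(-5904)) = √(19526 + 5904) = √25430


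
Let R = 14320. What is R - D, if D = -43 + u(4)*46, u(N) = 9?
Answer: 13949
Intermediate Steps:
D = 371 (D = -43 + 9*46 = -43 + 414 = 371)
R - D = 14320 - 1*371 = 14320 - 371 = 13949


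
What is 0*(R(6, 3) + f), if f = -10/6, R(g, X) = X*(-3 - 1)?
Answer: 0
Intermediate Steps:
R(g, X) = -4*X (R(g, X) = X*(-4) = -4*X)
f = -5/3 (f = -10*⅙ = -5/3 ≈ -1.6667)
0*(R(6, 3) + f) = 0*(-4*3 - 5/3) = 0*(-12 - 5/3) = 0*(-41/3) = 0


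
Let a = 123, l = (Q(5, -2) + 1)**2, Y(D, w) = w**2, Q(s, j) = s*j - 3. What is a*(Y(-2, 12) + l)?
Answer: 35424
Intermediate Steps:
Q(s, j) = -3 + j*s (Q(s, j) = j*s - 3 = -3 + j*s)
l = 144 (l = ((-3 - 2*5) + 1)**2 = ((-3 - 10) + 1)**2 = (-13 + 1)**2 = (-12)**2 = 144)
a*(Y(-2, 12) + l) = 123*(12**2 + 144) = 123*(144 + 144) = 123*288 = 35424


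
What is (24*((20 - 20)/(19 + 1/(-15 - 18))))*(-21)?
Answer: 0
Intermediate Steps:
(24*((20 - 20)/(19 + 1/(-15 - 18))))*(-21) = (24*(0/(19 + 1/(-33))))*(-21) = (24*(0/(19 - 1/33)))*(-21) = (24*(0/(626/33)))*(-21) = (24*(0*(33/626)))*(-21) = (24*0)*(-21) = 0*(-21) = 0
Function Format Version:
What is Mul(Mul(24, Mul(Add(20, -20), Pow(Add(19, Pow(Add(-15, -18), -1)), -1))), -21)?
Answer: 0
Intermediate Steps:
Mul(Mul(24, Mul(Add(20, -20), Pow(Add(19, Pow(Add(-15, -18), -1)), -1))), -21) = Mul(Mul(24, Mul(0, Pow(Add(19, Pow(-33, -1)), -1))), -21) = Mul(Mul(24, Mul(0, Pow(Add(19, Rational(-1, 33)), -1))), -21) = Mul(Mul(24, Mul(0, Pow(Rational(626, 33), -1))), -21) = Mul(Mul(24, Mul(0, Rational(33, 626))), -21) = Mul(Mul(24, 0), -21) = Mul(0, -21) = 0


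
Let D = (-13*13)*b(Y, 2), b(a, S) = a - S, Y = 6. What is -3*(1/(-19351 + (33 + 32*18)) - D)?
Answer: -38008773/18742 ≈ -2028.0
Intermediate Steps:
D = -676 (D = (-13*13)*(6 - 1*2) = -169*(6 - 2) = -169*4 = -676)
-3*(1/(-19351 + (33 + 32*18)) - D) = -3*(1/(-19351 + (33 + 32*18)) - 1*(-676)) = -3*(1/(-19351 + (33 + 576)) + 676) = -3*(1/(-19351 + 609) + 676) = -3*(1/(-18742) + 676) = -3*(-1/18742 + 676) = -3*12669591/18742 = -38008773/18742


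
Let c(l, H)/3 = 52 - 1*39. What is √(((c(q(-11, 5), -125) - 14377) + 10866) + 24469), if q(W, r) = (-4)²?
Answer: 3*√2333 ≈ 144.90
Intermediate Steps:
q(W, r) = 16
c(l, H) = 39 (c(l, H) = 3*(52 - 1*39) = 3*(52 - 39) = 3*13 = 39)
√(((c(q(-11, 5), -125) - 14377) + 10866) + 24469) = √(((39 - 14377) + 10866) + 24469) = √((-14338 + 10866) + 24469) = √(-3472 + 24469) = √20997 = 3*√2333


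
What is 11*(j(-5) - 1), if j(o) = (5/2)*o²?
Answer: 1353/2 ≈ 676.50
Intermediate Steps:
j(o) = 5*o²/2 (j(o) = (5*(½))*o² = 5*o²/2)
11*(j(-5) - 1) = 11*((5/2)*(-5)² - 1) = 11*((5/2)*25 - 1) = 11*(125/2 - 1) = 11*(123/2) = 1353/2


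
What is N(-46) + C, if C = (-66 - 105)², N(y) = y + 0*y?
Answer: 29195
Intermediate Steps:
N(y) = y (N(y) = y + 0 = y)
C = 29241 (C = (-171)² = 29241)
N(-46) + C = -46 + 29241 = 29195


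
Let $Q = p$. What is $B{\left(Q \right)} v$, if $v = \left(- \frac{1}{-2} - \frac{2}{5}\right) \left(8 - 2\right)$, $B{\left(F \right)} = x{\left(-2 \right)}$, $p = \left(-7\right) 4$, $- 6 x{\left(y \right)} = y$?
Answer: $\frac{1}{5} \approx 0.2$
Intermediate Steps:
$x{\left(y \right)} = - \frac{y}{6}$
$p = -28$
$Q = -28$
$B{\left(F \right)} = \frac{1}{3}$ ($B{\left(F \right)} = \left(- \frac{1}{6}\right) \left(-2\right) = \frac{1}{3}$)
$v = \frac{3}{5}$ ($v = \left(\left(-1\right) \left(- \frac{1}{2}\right) - \frac{2}{5}\right) 6 = \left(\frac{1}{2} - \frac{2}{5}\right) 6 = \frac{1}{10} \cdot 6 = \frac{3}{5} \approx 0.6$)
$B{\left(Q \right)} v = \frac{1}{3} \cdot \frac{3}{5} = \frac{1}{5}$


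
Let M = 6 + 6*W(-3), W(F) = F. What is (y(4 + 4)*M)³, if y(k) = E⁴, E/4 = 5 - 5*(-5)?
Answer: -15407021574586368000000000000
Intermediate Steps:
E = 120 (E = 4*(5 - 5*(-5)) = 4*(5 + 25) = 4*30 = 120)
M = -12 (M = 6 + 6*(-3) = 6 - 18 = -12)
y(k) = 207360000 (y(k) = 120⁴ = 207360000)
(y(4 + 4)*M)³ = (207360000*(-12))³ = (-2488320000)³ = -15407021574586368000000000000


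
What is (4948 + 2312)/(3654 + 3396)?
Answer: 242/235 ≈ 1.0298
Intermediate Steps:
(4948 + 2312)/(3654 + 3396) = 7260/7050 = 7260*(1/7050) = 242/235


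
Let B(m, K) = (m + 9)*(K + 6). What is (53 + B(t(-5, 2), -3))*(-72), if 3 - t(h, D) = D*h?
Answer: -8568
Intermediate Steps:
t(h, D) = 3 - D*h
B(m, K) = (6 + K)*(9 + m) (B(m, K) = (9 + m)*(6 + K) = (6 + K)*(9 + m))
(53 + B(t(-5, 2), -3))*(-72) = (53 + (54 + 6*(3 - 1*2*(-5)) + 9*(-3) - 3*(3 - 1*2*(-5))))*(-72) = (53 + (54 + 6*(3 + 10) - 27 - 3*(3 + 10)))*(-72) = (53 + (54 + 6*13 - 27 - 3*13))*(-72) = (53 + (54 + 78 - 27 - 39))*(-72) = (53 + 66)*(-72) = 119*(-72) = -8568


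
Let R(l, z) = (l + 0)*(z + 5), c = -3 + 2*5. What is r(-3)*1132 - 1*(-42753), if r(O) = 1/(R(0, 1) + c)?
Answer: 300403/7 ≈ 42915.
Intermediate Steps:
c = 7 (c = -3 + 10 = 7)
R(l, z) = l*(5 + z)
r(O) = 1/7 (r(O) = 1/(0*(5 + 1) + 7) = 1/(0*6 + 7) = 1/(0 + 7) = 1/7)
r(-3)*1132 - 1*(-42753) = (1/7)*1132 - 1*(-42753) = 1132/7 + 42753 = 300403/7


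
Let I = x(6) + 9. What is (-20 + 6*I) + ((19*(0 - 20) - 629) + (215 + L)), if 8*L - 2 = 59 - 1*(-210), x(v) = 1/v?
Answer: -5801/8 ≈ -725.13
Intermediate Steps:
x(v) = 1/v
L = 271/8 (L = ¼ + (59 - 1*(-210))/8 = ¼ + (59 + 210)/8 = ¼ + (⅛)*269 = ¼ + 269/8 = 271/8 ≈ 33.875)
I = 55/6 (I = 1/6 + 9 = ⅙ + 9 = 55/6 ≈ 9.1667)
(-20 + 6*I) + ((19*(0 - 20) - 629) + (215 + L)) = (-20 + 6*(55/6)) + ((19*(0 - 20) - 629) + (215 + 271/8)) = (-20 + 55) + ((19*(-20) - 629) + 1991/8) = 35 + ((-380 - 629) + 1991/8) = 35 + (-1009 + 1991/8) = 35 - 6081/8 = -5801/8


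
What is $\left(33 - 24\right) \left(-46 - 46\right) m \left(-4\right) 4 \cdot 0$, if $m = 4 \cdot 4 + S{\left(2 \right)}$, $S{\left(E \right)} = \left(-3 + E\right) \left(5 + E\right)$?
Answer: $0$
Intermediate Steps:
$m = 9$ ($m = 4 \cdot 4 + \left(-15 + 2^{2} + 2 \cdot 2\right) = 16 + \left(-15 + 4 + 4\right) = 16 - 7 = 9$)
$\left(33 - 24\right) \left(-46 - 46\right) m \left(-4\right) 4 \cdot 0 = \left(33 - 24\right) \left(-46 - 46\right) 9 \left(-4\right) 4 \cdot 0 = 9 \left(-92\right) 9 \left(\left(-16\right) 0\right) = \left(-828\right) 9 \cdot 0 = \left(-7452\right) 0 = 0$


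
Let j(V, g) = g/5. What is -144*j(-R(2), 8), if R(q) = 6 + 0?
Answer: -1152/5 ≈ -230.40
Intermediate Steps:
R(q) = 6
j(V, g) = g/5 (j(V, g) = g*(⅕) = g/5)
-144*j(-R(2), 8) = -144*8/5 = -1152/5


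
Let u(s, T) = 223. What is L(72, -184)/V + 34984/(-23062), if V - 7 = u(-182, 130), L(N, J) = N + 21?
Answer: -2950777/2652130 ≈ -1.1126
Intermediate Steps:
L(N, J) = 21 + N
V = 230 (V = 7 + 223 = 230)
L(72, -184)/V + 34984/(-23062) = (21 + 72)/230 + 34984/(-23062) = 93*(1/230) + 34984*(-1/23062) = 93/230 - 17492/11531 = -2950777/2652130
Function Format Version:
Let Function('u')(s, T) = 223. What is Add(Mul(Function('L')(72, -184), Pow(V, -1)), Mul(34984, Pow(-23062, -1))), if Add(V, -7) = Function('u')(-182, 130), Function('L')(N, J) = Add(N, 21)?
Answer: Rational(-2950777, 2652130) ≈ -1.1126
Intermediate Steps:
Function('L')(N, J) = Add(21, N)
V = 230 (V = Add(7, 223) = 230)
Add(Mul(Function('L')(72, -184), Pow(V, -1)), Mul(34984, Pow(-23062, -1))) = Add(Mul(Add(21, 72), Pow(230, -1)), Mul(34984, Pow(-23062, -1))) = Add(Mul(93, Rational(1, 230)), Mul(34984, Rational(-1, 23062))) = Add(Rational(93, 230), Rational(-17492, 11531)) = Rational(-2950777, 2652130)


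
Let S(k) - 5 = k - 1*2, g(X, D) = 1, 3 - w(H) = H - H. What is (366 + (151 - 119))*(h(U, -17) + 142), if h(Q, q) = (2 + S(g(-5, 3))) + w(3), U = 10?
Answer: 60098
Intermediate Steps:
w(H) = 3 (w(H) = 3 - (H - H) = 3 - 1*0 = 3 + 0 = 3)
S(k) = 3 + k (S(k) = 5 + (k - 1*2) = 5 + (k - 2) = 5 + (-2 + k) = 3 + k)
h(Q, q) = 9 (h(Q, q) = (2 + (3 + 1)) + 3 = (2 + 4) + 3 = 6 + 3 = 9)
(366 + (151 - 119))*(h(U, -17) + 142) = (366 + (151 - 119))*(9 + 142) = (366 + 32)*151 = 398*151 = 60098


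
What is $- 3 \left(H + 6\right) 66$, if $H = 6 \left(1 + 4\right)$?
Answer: $-7128$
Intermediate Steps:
$H = 30$ ($H = 6 \cdot 5 = 30$)
$- 3 \left(H + 6\right) 66 = - 3 \left(30 + 6\right) 66 = \left(-3\right) 36 \cdot 66 = \left(-108\right) 66 = -7128$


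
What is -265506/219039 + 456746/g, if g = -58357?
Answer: -38513106912/4260819641 ≈ -9.0389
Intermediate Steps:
-265506/219039 + 456746/g = -265506/219039 + 456746/(-58357) = -265506*1/219039 + 456746*(-1/58357) = -88502/73013 - 456746/58357 = -38513106912/4260819641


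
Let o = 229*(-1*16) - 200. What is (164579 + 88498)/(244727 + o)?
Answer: 253077/240863 ≈ 1.0507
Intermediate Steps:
o = -3864 (o = 229*(-16) - 200 = -3664 - 200 = -3864)
(164579 + 88498)/(244727 + o) = (164579 + 88498)/(244727 - 3864) = 253077/240863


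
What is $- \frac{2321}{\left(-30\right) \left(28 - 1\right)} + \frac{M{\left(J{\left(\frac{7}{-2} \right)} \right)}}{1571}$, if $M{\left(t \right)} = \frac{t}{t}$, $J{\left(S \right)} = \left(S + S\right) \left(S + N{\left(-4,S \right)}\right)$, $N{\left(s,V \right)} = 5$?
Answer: $\frac{3647101}{1272510} \approx 2.8661$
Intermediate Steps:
$J{\left(S \right)} = 2 S \left(5 + S\right)$ ($J{\left(S \right)} = \left(S + S\right) \left(S + 5\right) = 2 S \left(5 + S\right)$)
$M{\left(t \right)} = 1$
$- \frac{2321}{\left(-30\right) \left(28 - 1\right)} + \frac{M{\left(J{\left(\frac{7}{-2} \right)} \right)}}{1571} = - \frac{2321}{\left(-30\right) \left(28 - 1\right)} + 1 \cdot \frac{1}{1571} = - \frac{2321}{\left(-30\right) 27} + 1 \cdot \frac{1}{1571} = - \frac{2321}{-810} + \frac{1}{1571} = \left(-2321\right) \left(- \frac{1}{810}\right) + \frac{1}{1571} = \frac{2321}{810} + \frac{1}{1571} = \frac{3647101}{1272510}$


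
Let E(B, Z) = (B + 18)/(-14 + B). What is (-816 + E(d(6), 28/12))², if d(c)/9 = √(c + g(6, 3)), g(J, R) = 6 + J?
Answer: 264238522929/398161 - 444131424*√2/398161 ≈ 6.6207e+5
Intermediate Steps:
d(c) = 9*√(12 + c) (d(c) = 9*√(c + (6 + 6)) = 9*√(c + 12) = 9*√(12 + c))
E(B, Z) = (18 + B)/(-14 + B)
(-816 + E(d(6), 28/12))² = (-816 + (18 + 9*√(12 + 6))/(-14 + 9*√(12 + 6)))² = (-816 + (18 + 9*√18)/(-14 + 9*√18))² = (-816 + (18 + 9*(3*√2))/(-14 + 9*(3*√2)))² = (-816 + (18 + 27*√2)/(-14 + 27*√2))²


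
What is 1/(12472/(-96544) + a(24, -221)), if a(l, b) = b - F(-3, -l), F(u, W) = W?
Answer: -12068/2378955 ≈ -0.0050728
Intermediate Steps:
a(l, b) = b + l (a(l, b) = b - (-1)*l = b + l)
1/(12472/(-96544) + a(24, -221)) = 1/(12472/(-96544) + (-221 + 24)) = 1/(12472*(-1/96544) - 197) = 1/(-1559/12068 - 197) = 1/(-2378955/12068) = -12068/2378955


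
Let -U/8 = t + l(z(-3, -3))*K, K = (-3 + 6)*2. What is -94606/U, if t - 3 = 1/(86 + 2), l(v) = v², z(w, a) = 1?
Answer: 1040666/793 ≈ 1312.3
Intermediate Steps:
K = 6 (K = 3*2 = 6)
t = 265/88 (t = 3 + 1/(86 + 2) = 3 + 1/88 = 265/88 ≈ 3.0114)
U = -793/11 (U = -8*(265/88 + 1²*6) = -8*(265/88 + 1*6) = -8*(265/88 + 6) = -8*793/88 = -793/11 ≈ -72.091)
-94606/U = -94606/(-793/11) = -94606*(-11/793) = 1040666/793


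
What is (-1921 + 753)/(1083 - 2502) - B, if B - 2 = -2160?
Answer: 3063370/1419 ≈ 2158.8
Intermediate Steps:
B = -2158 (B = 2 - 2160 = -2158)
(-1921 + 753)/(1083 - 2502) - B = (-1921 + 753)/(1083 - 2502) - 1*(-2158) = -1168/(-1419) + 2158 = -1168*(-1/1419) + 2158 = 1168/1419 + 2158 = 3063370/1419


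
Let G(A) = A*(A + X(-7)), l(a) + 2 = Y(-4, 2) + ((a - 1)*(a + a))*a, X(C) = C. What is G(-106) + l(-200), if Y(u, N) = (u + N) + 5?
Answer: -16068021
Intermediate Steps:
Y(u, N) = 5 + N + u (Y(u, N) = (N + u) + 5 = 5 + N + u)
l(a) = 1 + 2*a²*(-1 + a) (l(a) = -2 + ((5 + 2 - 4) + ((a - 1)*(a + a))*a) = -2 + (3 + ((-1 + a)*(2*a))*a) = -2 + (3 + (2*a*(-1 + a))*a) = -2 + (3 + 2*a²*(-1 + a)) = 1 + 2*a²*(-1 + a))
G(A) = A*(-7 + A) (G(A) = A*(A - 7) = A*(-7 + A))
G(-106) + l(-200) = -106*(-7 - 106) + (1 - 2*(-200)² + 2*(-200)³) = -106*(-113) + (1 - 2*40000 + 2*(-8000000)) = 11978 + (1 - 80000 - 16000000) = 11978 - 16079999 = -16068021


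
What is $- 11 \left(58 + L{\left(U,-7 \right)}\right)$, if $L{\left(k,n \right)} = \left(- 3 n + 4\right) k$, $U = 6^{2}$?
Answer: $-10538$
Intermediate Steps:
$U = 36$
$L{\left(k,n \right)} = k \left(4 - 3 n\right)$ ($L{\left(k,n \right)} = \left(4 - 3 n\right) k = k \left(4 - 3 n\right)$)
$- 11 \left(58 + L{\left(U,-7 \right)}\right) = - 11 \left(58 + 36 \left(4 - -21\right)\right) = - 11 \left(58 + 36 \left(4 + 21\right)\right) = - 11 \left(58 + 36 \cdot 25\right) = - 11 \left(58 + 900\right) = \left(-11\right) 958 = -10538$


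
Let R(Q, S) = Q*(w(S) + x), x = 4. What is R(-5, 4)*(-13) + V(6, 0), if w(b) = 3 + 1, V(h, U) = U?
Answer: 520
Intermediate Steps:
w(b) = 4
R(Q, S) = 8*Q (R(Q, S) = Q*(4 + 4) = Q*8 = 8*Q)
R(-5, 4)*(-13) + V(6, 0) = (8*(-5))*(-13) + 0 = -40*(-13) + 0 = 520 + 0 = 520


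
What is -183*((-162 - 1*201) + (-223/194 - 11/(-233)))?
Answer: 3011841633/45202 ≈ 66631.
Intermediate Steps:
-183*((-162 - 1*201) + (-223/194 - 11/(-233))) = -183*((-162 - 201) + (-223*1/194 - 11*(-1/233))) = -183*(-363 + (-223/194 + 11/233)) = -183*(-363 - 49825/45202) = -183*(-16458151/45202) = 3011841633/45202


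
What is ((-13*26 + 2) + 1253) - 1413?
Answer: -496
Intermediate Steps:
((-13*26 + 2) + 1253) - 1413 = ((-338 + 2) + 1253) - 1413 = (-336 + 1253) - 1413 = 917 - 1413 = -496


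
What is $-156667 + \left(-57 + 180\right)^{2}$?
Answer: $-141538$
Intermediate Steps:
$-156667 + \left(-57 + 180\right)^{2} = -156667 + 123^{2} = -156667 + 15129 = -141538$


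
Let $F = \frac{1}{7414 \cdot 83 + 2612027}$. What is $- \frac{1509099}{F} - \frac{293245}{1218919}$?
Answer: $- \frac{5936683449340688854}{1218919} \approx -4.8705 \cdot 10^{12}$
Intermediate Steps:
$F = \frac{1}{3227389}$ ($F = \frac{1}{615362 + 2612027} = \frac{1}{3227389} \approx 3.0985 \cdot 10^{-7}$)
$- \frac{1509099}{F} - \frac{293245}{1218919} = - 1509099 \frac{1}{\frac{1}{3227389}} - \frac{293245}{1218919} = \left(-1509099\right) 3227389 - \frac{293245}{1218919} = -4870449512511 - \frac{293245}{1218919} = - \frac{5936683449340688854}{1218919}$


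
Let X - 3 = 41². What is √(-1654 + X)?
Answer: √30 ≈ 5.4772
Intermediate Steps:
X = 1684 (X = 3 + 41² = 3 + 1681 = 1684)
√(-1654 + X) = √(-1654 + 1684) = √30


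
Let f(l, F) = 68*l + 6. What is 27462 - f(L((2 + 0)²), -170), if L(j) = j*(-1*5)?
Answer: 28816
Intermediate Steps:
L(j) = -5*j (L(j) = j*(-5) = -5*j)
f(l, F) = 6 + 68*l
27462 - f(L((2 + 0)²), -170) = 27462 - (6 + 68*(-5*(2 + 0)²)) = 27462 - (6 + 68*(-5*2²)) = 27462 - (6 + 68*(-5*4)) = 27462 - (6 + 68*(-20)) = 27462 - (6 - 1360) = 27462 - 1*(-1354) = 27462 + 1354 = 28816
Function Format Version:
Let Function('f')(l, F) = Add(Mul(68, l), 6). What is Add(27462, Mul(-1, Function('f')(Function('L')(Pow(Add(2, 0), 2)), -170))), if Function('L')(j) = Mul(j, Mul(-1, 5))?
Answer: 28816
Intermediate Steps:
Function('L')(j) = Mul(-5, j) (Function('L')(j) = Mul(j, -5) = Mul(-5, j))
Function('f')(l, F) = Add(6, Mul(68, l))
Add(27462, Mul(-1, Function('f')(Function('L')(Pow(Add(2, 0), 2)), -170))) = Add(27462, Mul(-1, Add(6, Mul(68, Mul(-5, Pow(Add(2, 0), 2)))))) = Add(27462, Mul(-1, Add(6, Mul(68, Mul(-5, Pow(2, 2)))))) = Add(27462, Mul(-1, Add(6, Mul(68, Mul(-5, 4))))) = Add(27462, Mul(-1, Add(6, Mul(68, -20)))) = Add(27462, Mul(-1, Add(6, -1360))) = Add(27462, Mul(-1, -1354)) = Add(27462, 1354) = 28816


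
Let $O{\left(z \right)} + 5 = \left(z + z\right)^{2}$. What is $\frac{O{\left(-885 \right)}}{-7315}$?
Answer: $- \frac{626579}{1463} \approx -428.28$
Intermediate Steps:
$O{\left(z \right)} = -5 + 4 z^{2}$ ($O{\left(z \right)} = -5 + \left(z + z\right)^{2} = -5 + \left(2 z\right)^{2} = -5 + 4 z^{2}$)
$\frac{O{\left(-885 \right)}}{-7315} = \frac{-5 + 4 \left(-885\right)^{2}}{-7315} = \left(-5 + 4 \cdot 783225\right) \left(- \frac{1}{7315}\right) = \left(-5 + 3132900\right) \left(- \frac{1}{7315}\right) = 3132895 \left(- \frac{1}{7315}\right) = - \frac{626579}{1463}$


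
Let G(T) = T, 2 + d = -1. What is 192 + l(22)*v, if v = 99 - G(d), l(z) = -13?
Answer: -1134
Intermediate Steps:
d = -3 (d = -2 - 1 = -3)
v = 102 (v = 99 - 1*(-3) = 99 + 3 = 102)
192 + l(22)*v = 192 - 13*102 = 192 - 1326 = -1134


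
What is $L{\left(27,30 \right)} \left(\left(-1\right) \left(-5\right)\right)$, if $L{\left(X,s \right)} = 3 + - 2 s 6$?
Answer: $-1785$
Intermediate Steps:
$L{\left(X,s \right)} = 3 - 12 s$
$L{\left(27,30 \right)} \left(\left(-1\right) \left(-5\right)\right) = \left(3 - 360\right) \left(\left(-1\right) \left(-5\right)\right) = \left(3 - 360\right) 5 = \left(-357\right) 5 = -1785$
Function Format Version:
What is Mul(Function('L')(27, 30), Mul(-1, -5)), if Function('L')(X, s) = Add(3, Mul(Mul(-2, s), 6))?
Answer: -1785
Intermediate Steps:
Function('L')(X, s) = Add(3, Mul(-12, s))
Mul(Function('L')(27, 30), Mul(-1, -5)) = Mul(Add(3, Mul(-12, 30)), Mul(-1, -5)) = Mul(Add(3, -360), 5) = Mul(-357, 5) = -1785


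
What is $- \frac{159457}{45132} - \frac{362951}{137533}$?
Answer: $- \frac{38311304113}{6207139356} \approx -6.1721$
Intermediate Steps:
$- \frac{159457}{45132} - \frac{362951}{137533} = - \frac{38311304113}{6207139356}$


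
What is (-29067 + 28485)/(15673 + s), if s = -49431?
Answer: 291/16879 ≈ 0.017240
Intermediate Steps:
(-29067 + 28485)/(15673 + s) = (-29067 + 28485)/(15673 - 49431) = -582/(-33758) = -582*(-1/33758) = 291/16879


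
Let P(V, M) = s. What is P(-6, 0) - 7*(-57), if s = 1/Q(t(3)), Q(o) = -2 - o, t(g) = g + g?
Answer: 3191/8 ≈ 398.88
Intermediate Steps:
t(g) = 2*g
s = -⅛ (s = 1/(-2 - 2*3) = 1/(-2 - 1*6) = 1/(-2 - 6) = 1/(-8) = -⅛ ≈ -0.12500)
P(V, M) = -⅛
P(-6, 0) - 7*(-57) = -⅛ - 7*(-57) = -⅛ + 399 = 3191/8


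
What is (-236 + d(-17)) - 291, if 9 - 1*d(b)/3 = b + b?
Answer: -398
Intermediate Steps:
d(b) = 27 - 6*b (d(b) = 27 - 3*(b + b) = 27 - 6*b)
(-236 + d(-17)) - 291 = (-236 + (27 - 6*(-17))) - 291 = (-236 + (27 + 102)) - 291 = (-236 + 129) - 291 = -107 - 291 = -398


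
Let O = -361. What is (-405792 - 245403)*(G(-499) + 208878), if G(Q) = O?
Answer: -135785227815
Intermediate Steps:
G(Q) = -361
(-405792 - 245403)*(G(-499) + 208878) = (-405792 - 245403)*(-361 + 208878) = -651195*208517 = -135785227815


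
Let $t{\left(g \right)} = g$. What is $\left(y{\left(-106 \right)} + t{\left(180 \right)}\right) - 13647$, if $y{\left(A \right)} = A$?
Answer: $-13573$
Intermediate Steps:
$\left(y{\left(-106 \right)} + t{\left(180 \right)}\right) - 13647 = \left(-106 + 180\right) - 13647 = 74 - 13647 = -13573$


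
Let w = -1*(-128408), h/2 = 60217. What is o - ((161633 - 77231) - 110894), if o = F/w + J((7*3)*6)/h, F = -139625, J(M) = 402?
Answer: 204836889459095/7732344536 ≈ 26491.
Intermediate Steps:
h = 120434 (h = 2*60217 = 120434)
w = 128408
o = -8381988617/7732344536 (o = -139625/128408 + 402/120434 = -139625*1/128408 + 402*(1/120434) = -139625/128408 + 201/60217 = -8381988617/7732344536 ≈ -1.0840)
o - ((161633 - 77231) - 110894) = -8381988617/7732344536 - ((161633 - 77231) - 110894) = -8381988617/7732344536 - (84402 - 110894) = -8381988617/7732344536 - 1*(-26492) = -8381988617/7732344536 + 26492 = 204836889459095/7732344536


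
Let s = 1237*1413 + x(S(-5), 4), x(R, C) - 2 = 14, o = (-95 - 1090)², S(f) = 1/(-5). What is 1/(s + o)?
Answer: 1/3152122 ≈ 3.1725e-7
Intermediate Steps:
S(f) = -⅕
o = 1404225 (o = (-1185)² = 1404225)
x(R, C) = 16 (x(R, C) = 2 + 14 = 16)
s = 1747897 (s = 1237*1413 + 16 = 1747881 + 16 = 1747897)
1/(s + o) = 1/(1747897 + 1404225) = 1/3152122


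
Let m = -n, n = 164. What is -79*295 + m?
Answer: -23469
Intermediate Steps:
m = -164 (m = -1*164 = -164)
-79*295 + m = -79*295 - 164 = -23305 - 164 = -23469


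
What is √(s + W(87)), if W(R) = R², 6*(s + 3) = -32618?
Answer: √19167/3 ≈ 46.148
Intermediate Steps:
s = -16318/3 (s = -3 + (⅙)*(-32618) = -3 - 16309/3 = -16318/3 ≈ -5439.3)
√(s + W(87)) = √(-16318/3 + 87²) = √(-16318/3 + 7569) = √(6389/3) = √19167/3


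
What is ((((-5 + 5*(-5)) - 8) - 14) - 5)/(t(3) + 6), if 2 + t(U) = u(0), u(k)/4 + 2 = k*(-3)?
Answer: 57/4 ≈ 14.250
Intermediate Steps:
u(k) = -8 - 12*k (u(k) = -8 + 4*(k*(-3)) = -8 + 4*(-3*k) = -8 - 12*k)
t(U) = -10 (t(U) = -2 + (-8 - 12*0) = -2 + (-8 + 0) = -2 - 8 = -10)
((((-5 + 5*(-5)) - 8) - 14) - 5)/(t(3) + 6) = ((((-5 + 5*(-5)) - 8) - 14) - 5)/(-10 + 6) = ((((-5 - 25) - 8) - 14) - 5)/(-4) = -(((-30 - 8) - 14) - 5)/4 = -((-38 - 14) - 5)/4 = -(-52 - 5)/4 = -¼*(-57) = 57/4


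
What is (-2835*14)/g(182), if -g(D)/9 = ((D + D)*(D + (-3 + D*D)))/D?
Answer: 735/11101 ≈ 0.066210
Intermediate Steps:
g(D) = 54 - 18*D - 18*D**2 (g(D) = -9*(D + D)*(D + (-3 + D*D))/D = -9*(2*D)*(D + (-3 + D**2))/D = -9*(2*D)*(-3 + D + D**2)/D = -9*2*D*(-3 + D + D**2)/D = -9*(-6 + 2*D + 2*D**2) = 54 - 18*D - 18*D**2)
(-2835*14)/g(182) = (-2835*14)/(54 - 18*182 - 18*182**2) = -39690/(54 - 3276 - 18*33124) = -39690/(54 - 3276 - 596232) = -39690/(-599454) = -39690*(-1/599454) = 735/11101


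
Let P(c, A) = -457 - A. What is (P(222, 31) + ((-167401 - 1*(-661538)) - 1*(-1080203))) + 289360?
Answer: 1863212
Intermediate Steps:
(P(222, 31) + ((-167401 - 1*(-661538)) - 1*(-1080203))) + 289360 = ((-457 - 1*31) + ((-167401 - 1*(-661538)) - 1*(-1080203))) + 289360 = ((-457 - 31) + ((-167401 + 661538) + 1080203)) + 289360 = (-488 + (494137 + 1080203)) + 289360 = (-488 + 1574340) + 289360 = 1573852 + 289360 = 1863212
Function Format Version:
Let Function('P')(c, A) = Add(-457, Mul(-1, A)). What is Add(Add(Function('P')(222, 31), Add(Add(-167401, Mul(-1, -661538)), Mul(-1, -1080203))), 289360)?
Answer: 1863212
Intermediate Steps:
Add(Add(Function('P')(222, 31), Add(Add(-167401, Mul(-1, -661538)), Mul(-1, -1080203))), 289360) = Add(Add(Add(-457, Mul(-1, 31)), Add(Add(-167401, Mul(-1, -661538)), Mul(-1, -1080203))), 289360) = Add(Add(Add(-457, -31), Add(Add(-167401, 661538), 1080203)), 289360) = Add(Add(-488, Add(494137, 1080203)), 289360) = Add(Add(-488, 1574340), 289360) = Add(1573852, 289360) = 1863212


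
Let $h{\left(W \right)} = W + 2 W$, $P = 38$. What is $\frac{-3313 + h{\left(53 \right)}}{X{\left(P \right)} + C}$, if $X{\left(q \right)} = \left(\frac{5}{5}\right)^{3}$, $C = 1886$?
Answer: $- \frac{3154}{1887} \approx -1.6714$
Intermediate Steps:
$X{\left(q \right)} = 1$ ($X{\left(q \right)} = \left(5 \cdot \frac{1}{5}\right)^{3} = 1^{3} = 1$)
$h{\left(W \right)} = 3 W$
$\frac{-3313 + h{\left(53 \right)}}{X{\left(P \right)} + C} = \frac{-3313 + 3 \cdot 53}{1 + 1886} = \frac{-3313 + 159}{1887} = \left(-3154\right) \frac{1}{1887} = - \frac{3154}{1887}$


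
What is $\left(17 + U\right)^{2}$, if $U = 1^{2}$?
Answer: $324$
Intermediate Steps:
$U = 1$
$\left(17 + U\right)^{2} = \left(17 + 1\right)^{2} = 18^{2} = 324$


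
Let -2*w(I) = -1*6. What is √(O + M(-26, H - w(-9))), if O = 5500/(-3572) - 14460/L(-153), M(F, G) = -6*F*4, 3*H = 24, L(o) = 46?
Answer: √129977385019/20539 ≈ 17.553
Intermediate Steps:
w(I) = 3 (w(I) = -(-1)*6/2 = -½*(-6) = 3)
H = 8 (H = (⅓)*24 = 8)
M(F, G) = -24*F
O = -6488015/20539 (O = 5500/(-3572) - 14460/46 = 5500*(-1/3572) - 14460*1/46 = -1375/893 - 7230/23 = -6488015/20539 ≈ -315.89)
√(O + M(-26, H - w(-9))) = √(-6488015/20539 - 24*(-26)) = √(-6488015/20539 + 624) = √(6328321/20539) = √129977385019/20539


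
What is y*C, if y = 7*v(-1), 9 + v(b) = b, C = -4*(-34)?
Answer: -9520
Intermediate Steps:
C = 136
v(b) = -9 + b
y = -70 (y = 7*(-9 - 1) = 7*(-10) = -70)
y*C = -70*136 = -9520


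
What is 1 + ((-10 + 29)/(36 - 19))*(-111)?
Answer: -2092/17 ≈ -123.06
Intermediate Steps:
1 + ((-10 + 29)/(36 - 19))*(-111) = 1 + (19/17)*(-111) = 1 - 2109/17 = -2092/17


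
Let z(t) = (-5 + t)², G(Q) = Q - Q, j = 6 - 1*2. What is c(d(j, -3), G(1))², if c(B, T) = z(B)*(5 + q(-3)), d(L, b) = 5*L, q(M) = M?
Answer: 202500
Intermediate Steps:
j = 4 (j = 6 - 2 = 4)
G(Q) = 0
c(B, T) = 2*(-5 + B)² (c(B, T) = (-5 + B)²*(5 - 3) = (-5 + B)²*2 = 2*(-5 + B)²)
c(d(j, -3), G(1))² = (2*(-5 + 5*4)²)² = (2*(-5 + 20)²)² = (2*15²)² = (2*225)² = 450² = 202500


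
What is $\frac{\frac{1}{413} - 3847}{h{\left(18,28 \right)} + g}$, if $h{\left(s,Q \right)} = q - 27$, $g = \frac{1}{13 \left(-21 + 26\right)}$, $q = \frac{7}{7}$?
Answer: $\frac{103272650}{697557} \approx 148.05$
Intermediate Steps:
$q = 1$ ($q = 7 \cdot \frac{1}{7} = 1$)
$g = \frac{1}{65}$ ($g = \frac{1}{13 \cdot 5} = \frac{1}{65} \approx 0.015385$)
$h{\left(s,Q \right)} = -26$ ($h{\left(s,Q \right)} = 1 - 27 = -26$)
$\frac{\frac{1}{413} - 3847}{h{\left(18,28 \right)} + g} = \frac{\frac{1}{413} - 3847}{-26 + \frac{1}{65}} = \frac{\frac{1}{413} - 3847}{- \frac{1689}{65}} = \left(- \frac{1588810}{413}\right) \left(- \frac{65}{1689}\right) = \frac{103272650}{697557}$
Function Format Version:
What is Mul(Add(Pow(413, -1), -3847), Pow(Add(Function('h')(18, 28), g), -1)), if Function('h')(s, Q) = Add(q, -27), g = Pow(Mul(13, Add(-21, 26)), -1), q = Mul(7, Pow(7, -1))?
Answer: Rational(103272650, 697557) ≈ 148.05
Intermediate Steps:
q = 1 (q = Mul(7, Rational(1, 7)) = 1)
g = Rational(1, 65) (g = Pow(Mul(13, 5), -1) = Pow(65, -1) = Rational(1, 65) ≈ 0.015385)
Function('h')(s, Q) = -26 (Function('h')(s, Q) = Add(1, -27) = -26)
Mul(Add(Pow(413, -1), -3847), Pow(Add(Function('h')(18, 28), g), -1)) = Mul(Add(Pow(413, -1), -3847), Pow(Add(-26, Rational(1, 65)), -1)) = Mul(Add(Rational(1, 413), -3847), Pow(Rational(-1689, 65), -1)) = Mul(Rational(-1588810, 413), Rational(-65, 1689)) = Rational(103272650, 697557)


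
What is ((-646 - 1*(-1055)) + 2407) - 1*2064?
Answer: 752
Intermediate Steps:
((-646 - 1*(-1055)) + 2407) - 1*2064 = ((-646 + 1055) + 2407) - 2064 = (409 + 2407) - 2064 = 2816 - 2064 = 752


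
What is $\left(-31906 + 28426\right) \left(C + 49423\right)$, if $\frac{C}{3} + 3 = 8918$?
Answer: $-265064640$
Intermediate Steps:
$C = 26745$ ($C = -9 + 3 \cdot 8918 = -9 + 26754 = 26745$)
$\left(-31906 + 28426\right) \left(C + 49423\right) = \left(-31906 + 28426\right) \left(26745 + 49423\right) = \left(-3480\right) 76168 = -265064640$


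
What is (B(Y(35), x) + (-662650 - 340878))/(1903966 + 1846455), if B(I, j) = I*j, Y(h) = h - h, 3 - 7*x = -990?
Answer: -1003528/3750421 ≈ -0.26758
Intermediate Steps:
x = 993/7 (x = 3/7 - 1/7*(-990) = 3/7 + 990/7 = 993/7 ≈ 141.86)
Y(h) = 0
(B(Y(35), x) + (-662650 - 340878))/(1903966 + 1846455) = (0*(993/7) + (-662650 - 340878))/(1903966 + 1846455) = (0 - 1003528)/3750421 = -1003528*1/3750421 = -1003528/3750421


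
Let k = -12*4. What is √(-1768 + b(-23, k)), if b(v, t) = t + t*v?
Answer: 2*I*√178 ≈ 26.683*I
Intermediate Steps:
k = -48
√(-1768 + b(-23, k)) = √(-1768 - 48*(1 - 23)) = √(-1768 - 48*(-22)) = √(-1768 + 1056) = √(-712) = 2*I*√178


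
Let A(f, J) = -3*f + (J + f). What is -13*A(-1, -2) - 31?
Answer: -31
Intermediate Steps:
A(f, J) = J - 2*f
-13*A(-1, -2) - 31 = -13*(-2 - 2*(-1)) - 31 = -13*(-2 + 2) - 31 = -13*0 - 31 = 0 - 31 = -31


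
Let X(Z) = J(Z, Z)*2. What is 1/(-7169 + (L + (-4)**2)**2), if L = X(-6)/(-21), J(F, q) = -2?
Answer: -441/3045929 ≈ -0.00014478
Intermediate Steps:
X(Z) = -4 (X(Z) = -2*2 = -4)
L = 4/21 (L = -4/(-21) = -4*(-1/21) = 4/21 ≈ 0.19048)
1/(-7169 + (L + (-4)**2)**2) = 1/(-7169 + (4/21 + (-4)**2)**2) = 1/(-7169 + (4/21 + 16)**2) = 1/(-7169 + (340/21)**2) = 1/(-7169 + 115600/441) = 1/(-3045929/441) = -441/3045929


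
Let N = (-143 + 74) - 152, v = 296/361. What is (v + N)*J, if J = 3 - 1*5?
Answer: 158970/361 ≈ 440.36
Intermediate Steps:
v = 296/361 (v = 296*(1/361) = 296/361 ≈ 0.81994)
J = -2 (J = 3 - 5 = -2)
N = -221 (N = -69 - 152 = -221)
(v + N)*J = (296/361 - 221)*(-2) = -79485/361*(-2) = 158970/361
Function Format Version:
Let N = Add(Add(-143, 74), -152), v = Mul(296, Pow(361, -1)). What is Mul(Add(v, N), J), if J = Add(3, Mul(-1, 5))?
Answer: Rational(158970, 361) ≈ 440.36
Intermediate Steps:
v = Rational(296, 361) (v = Mul(296, Rational(1, 361)) = Rational(296, 361) ≈ 0.81994)
J = -2 (J = Add(3, -5) = -2)
N = -221 (N = Add(-69, -152) = -221)
Mul(Add(v, N), J) = Mul(Add(Rational(296, 361), -221), -2) = Mul(Rational(-79485, 361), -2) = Rational(158970, 361)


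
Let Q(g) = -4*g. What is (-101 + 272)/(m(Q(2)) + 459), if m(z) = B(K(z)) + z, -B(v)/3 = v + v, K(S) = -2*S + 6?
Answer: 171/319 ≈ 0.53605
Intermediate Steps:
K(S) = 6 - 2*S
B(v) = -6*v (B(v) = -3*(v + v) = -6*v)
m(z) = -36 + 13*z (m(z) = -6*(6 - 2*z) + z = (-36 + 12*z) + z = -36 + 13*z)
(-101 + 272)/(m(Q(2)) + 459) = (-101 + 272)/((-36 + 13*(-4*2)) + 459) = 171/((-36 + 13*(-8)) + 459) = 171/((-36 - 104) + 459) = 171/(-140 + 459) = 171/319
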